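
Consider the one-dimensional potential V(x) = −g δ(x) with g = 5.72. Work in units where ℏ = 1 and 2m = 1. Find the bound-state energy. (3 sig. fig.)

E = -8.18

For x ≠ 0 the bound state is ψ ∝ e^{−κ|x|}; integrating the TISE across the delta gives the cusp condition 2κ = 2mg/ℏ², so κ = 2.860.
Then E = −ℏ²κ²/(2m) = −mg²/(2ℏ²) = -8.180.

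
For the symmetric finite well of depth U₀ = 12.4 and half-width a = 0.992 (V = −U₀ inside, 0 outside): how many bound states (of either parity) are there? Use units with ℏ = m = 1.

N = 4

Define the well-strength parameter z₀ = (a/ℏ)√(2mU₀) = 0.992 × √(2·1·12.4) = 4.940.
A new bound state (alternating even/odd) appears each time z₀ passes a multiple of π/2, so N = ⌊2z₀/π⌋ + 1 = ⌊3.145⌋ + 1 = 4.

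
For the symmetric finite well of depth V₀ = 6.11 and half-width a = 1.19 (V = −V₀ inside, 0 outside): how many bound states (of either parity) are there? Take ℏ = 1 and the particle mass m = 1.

N = 3

Define the well-strength parameter z₀ = (a/ℏ)√(2mV₀) = 1.19 × √(2·1·6.11) = 4.160.
A new bound state (alternating even/odd) appears each time z₀ passes a multiple of π/2, so N = ⌊2z₀/π⌋ + 1 = ⌊2.648⌋ + 1 = 3.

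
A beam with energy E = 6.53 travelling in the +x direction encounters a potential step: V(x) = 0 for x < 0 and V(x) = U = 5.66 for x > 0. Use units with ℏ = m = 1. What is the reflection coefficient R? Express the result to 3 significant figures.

On each side the TISE gives plane waves with k = √(2m(E − V))/ℏ: k₁ = √(2·1·6.53) = 3.614, k₂ = √(2·1·0.87) = 1.319.
Matching ψ and ψ′ at x = 0 gives r = (k₁ − k₂)/(k₁ + k₂), so R = r² = 0.2164 and T = 1 − R = 0.7836.

R = 0.216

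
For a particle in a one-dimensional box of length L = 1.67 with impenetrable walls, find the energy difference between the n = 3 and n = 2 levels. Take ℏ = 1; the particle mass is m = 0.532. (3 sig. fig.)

ΔE = 16.6

E_n = n²π²ℏ²/(2mL²), so ΔE = (3² − 2²) π²ℏ²/(2mL²).
ΔE = 5 × π² / (2 × 0.532 × 1.67²) = 16.63.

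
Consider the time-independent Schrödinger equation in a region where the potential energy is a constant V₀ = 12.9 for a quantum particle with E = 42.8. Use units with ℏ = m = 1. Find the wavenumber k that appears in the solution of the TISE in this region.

With E > V₀ the solution is oscillatory, ψ ∝ e^{±ikx} with k = √(2m(E − V₀))/ℏ.
k = √(2 × 1 × 29.9) = 7.733.

k = 7.73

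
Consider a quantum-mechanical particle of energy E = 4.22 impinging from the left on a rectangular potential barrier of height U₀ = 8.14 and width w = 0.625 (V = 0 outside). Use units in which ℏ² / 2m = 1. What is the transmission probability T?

T = 0.286

E < U₀: inside the barrier ψ ∝ e^{±κx} with κ = √(2m(U₀ − E))/ℏ = 1.980.
κw = 1.237, sinh(κw) = 1.578.
Matching ψ, ψ′ at both faces gives T = [1 + U₀² sinh²(κw) / (4E(U₀ − E))]⁻¹ = 1/3.494 = 0.286.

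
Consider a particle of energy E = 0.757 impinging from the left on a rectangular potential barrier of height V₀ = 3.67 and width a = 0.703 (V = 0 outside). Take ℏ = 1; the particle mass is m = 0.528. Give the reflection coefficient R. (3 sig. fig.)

R = 0.790

Since E < V₀ the interior solution is evanescent with decay constant κ = √(2m(V₀ − E))/ℏ = 1.754.
κa = 1.233, sinh(κa) = 1.570.
Matching ψ, ψ′ at both faces gives T = [1 + V₀² sinh²(κa) / (4E(V₀ − E))]⁻¹ = 1/4.764 = 0.210.
R = 1 − T = 0.790.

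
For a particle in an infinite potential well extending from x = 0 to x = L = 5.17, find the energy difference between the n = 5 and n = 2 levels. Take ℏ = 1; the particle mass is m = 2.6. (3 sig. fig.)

ΔE = 1.49

E_n = n²π²ℏ²/(2mL²), so ΔE = (5² − 2²) π²ℏ²/(2mL²).
ΔE = 21 × π² / (2 × 2.6 × 5.17²) = 1.491.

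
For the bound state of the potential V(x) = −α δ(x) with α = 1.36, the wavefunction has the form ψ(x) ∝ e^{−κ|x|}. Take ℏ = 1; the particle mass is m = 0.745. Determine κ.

Integrating the TISE across x = 0 gives the cusp condition ψ'(0⁺) − ψ'(0⁻) = −(2mα/ℏ²)ψ(0).
With ψ ∝ e^{−κ|x|} this yields −2κ = −2mα/ℏ², so κ = mα/ℏ² = 1.013.

κ = 1.01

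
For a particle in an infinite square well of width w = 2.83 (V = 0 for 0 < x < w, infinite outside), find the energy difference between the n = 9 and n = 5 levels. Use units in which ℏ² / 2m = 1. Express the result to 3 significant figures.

ΔE = 69.0

E_n = n²π²ℏ²/(2mw²), so ΔE = (9² − 5²) π²ℏ²/(2mw²).
ΔE = 56 × π² / (2 × 0.5 × 2.83²) = 69.01.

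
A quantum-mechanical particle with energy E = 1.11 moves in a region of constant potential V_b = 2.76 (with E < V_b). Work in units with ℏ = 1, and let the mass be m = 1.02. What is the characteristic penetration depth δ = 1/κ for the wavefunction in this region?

Since E < V_b the TISE in this region is ψ'' = κ²ψ with κ = √(2m(V_b − E))/ℏ.
κ = √(2 × 1.02 × 1.65) = 1.835. The penetration depth is δ = 1/κ = 0.545.

δ = 0.545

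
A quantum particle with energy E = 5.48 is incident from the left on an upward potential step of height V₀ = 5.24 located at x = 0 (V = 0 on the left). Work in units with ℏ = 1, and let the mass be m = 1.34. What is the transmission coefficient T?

T = 0.572

The wavenumbers are k₁ = √(2mE)/ℏ = 3.832 on the left and k₂ = √(2m(E − V₀))/ℏ = 0.8020 on the right.
Matching ψ and ψ′ at x = 0 gives r = (k₁ − k₂)/(k₁ + k₂), so R = r² = 0.4276 and T = 1 − R = 0.5724.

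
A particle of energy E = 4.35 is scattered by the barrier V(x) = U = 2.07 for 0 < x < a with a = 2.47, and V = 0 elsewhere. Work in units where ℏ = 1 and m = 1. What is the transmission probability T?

Above the barrier the interior wavenumber is k₂ = √(2m(E − U))/ℏ = 2.135, giving phase k₂a = 5.274.
Matching at both interfaces gives T⁻¹ = 1 + U² sin²(k₂a) / [4E(E − U)] = 1.077, hence T = 0.928.

T = 0.928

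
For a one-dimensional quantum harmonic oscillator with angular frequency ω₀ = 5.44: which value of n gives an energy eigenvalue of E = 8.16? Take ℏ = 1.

E_n = ℏω₀(n + ½) ⇒ n = E/(ℏω₀) − ½ = 8.16/5.44 − 0.5 = 1.000 → n = 1.

n = 1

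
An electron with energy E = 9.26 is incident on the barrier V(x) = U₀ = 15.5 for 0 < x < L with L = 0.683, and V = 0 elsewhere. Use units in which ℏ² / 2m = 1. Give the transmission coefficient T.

T = 0.119

E < U₀: inside the barrier ψ ∝ e^{±κx} with κ = √(2m(U₀ − E))/ℏ = 2.498.
κL = 1.706, sinh(κL) = 2.663.
Matching ψ, ψ′ at both faces gives T = [1 + U₀² sinh²(κL) / (4E(U₀ − E))]⁻¹ = 1/8.372 = 0.119.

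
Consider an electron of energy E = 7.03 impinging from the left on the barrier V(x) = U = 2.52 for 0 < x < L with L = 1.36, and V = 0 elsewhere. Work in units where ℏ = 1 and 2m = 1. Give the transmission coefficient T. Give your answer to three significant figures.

E > U: inside the barrier k₂ = √(2m(E − U))/ℏ = 2.124, k₂L = 2.888.
T = [1 + U² sin²(k₂L) / (4E(E − U))]⁻¹ = 1/1.003 = 0.997.

T = 0.997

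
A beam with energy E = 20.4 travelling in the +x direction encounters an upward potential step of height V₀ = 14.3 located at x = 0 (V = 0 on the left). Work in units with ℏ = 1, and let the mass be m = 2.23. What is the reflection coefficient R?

R = 0.0858

On each side the TISE gives plane waves with k = √(2m(E − V))/ℏ: k₁ = √(2·2.23·20.4) = 9.539, k₂ = √(2·2.23·6.1) = 5.216.
Matching ψ and ψ′ at x = 0 gives r = (k₁ − k₂)/(k₁ + k₂), so R = r² = 0.08583 and T = 1 − R = 0.9142.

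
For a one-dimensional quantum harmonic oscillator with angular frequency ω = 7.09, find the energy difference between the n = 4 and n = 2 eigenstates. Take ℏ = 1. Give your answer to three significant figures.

ΔE = 14.2

E_n = ℏω(n + ½), so ΔE = (4 − 2) ℏω = 2 × 7.09 = 14.18.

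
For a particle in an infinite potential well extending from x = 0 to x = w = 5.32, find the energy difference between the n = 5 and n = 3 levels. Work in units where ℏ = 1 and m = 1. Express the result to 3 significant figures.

E_n = n²π²ℏ²/(2mw²), so ΔE = (5² − 3²) π²ℏ²/(2mw²).
ΔE = 16 × π² / (2 × 1 × 5.32²) = 2.790.

ΔE = 2.79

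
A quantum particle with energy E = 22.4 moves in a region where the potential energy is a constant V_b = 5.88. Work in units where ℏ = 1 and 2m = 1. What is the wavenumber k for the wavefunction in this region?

k = 4.06

With E > V_b the solution is oscillatory, ψ ∝ e^{±ikx} with k = √(2m(E − V_b))/ℏ.
k = √(2 × 0.5 × 16.52) = 4.064.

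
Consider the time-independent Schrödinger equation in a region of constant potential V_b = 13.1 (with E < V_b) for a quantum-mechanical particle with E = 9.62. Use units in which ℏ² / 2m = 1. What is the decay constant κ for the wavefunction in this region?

κ = 1.87

Since E < V_b the TISE in this region is ψ'' = κ²ψ with κ = √(2m(V_b − E))/ℏ.
κ = √(2 × 0.5 × 3.48) = 1.865.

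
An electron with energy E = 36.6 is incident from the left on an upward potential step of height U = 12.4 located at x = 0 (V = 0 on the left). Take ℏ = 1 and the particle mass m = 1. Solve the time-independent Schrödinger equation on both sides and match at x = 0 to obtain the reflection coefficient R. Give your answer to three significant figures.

R = 0.0106

The wavenumbers are k₁ = √(2mE)/ℏ = 8.556 on the left and k₂ = √(2m(E − U))/ℏ = 6.957 on the right.
Continuity of ψ and ψ′ at the step yields the reflection amplitude r = (k₁ − k₂)/(k₁ + k₂) = 0.1031; thus R = |r|² = 0.01062, T = 0.9894.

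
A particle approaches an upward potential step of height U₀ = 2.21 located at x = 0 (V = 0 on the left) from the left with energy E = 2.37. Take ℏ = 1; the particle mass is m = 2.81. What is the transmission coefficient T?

T = 0.655

The wavenumbers are k₁ = √(2mE)/ℏ = 3.650 on the left and k₂ = √(2m(E − U₀))/ℏ = 0.9483 on the right.
Matching ψ and ψ′ at x = 0 gives r = (k₁ − k₂)/(k₁ + k₂), so R = r² = 0.3452 and T = 1 − R = 0.6548.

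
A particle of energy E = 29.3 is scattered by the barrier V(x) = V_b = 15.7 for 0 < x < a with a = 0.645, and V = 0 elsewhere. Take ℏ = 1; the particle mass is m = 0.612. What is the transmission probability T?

E > V_b: inside the barrier k₂ = √(2m(E − V_b))/ℏ = 4.080, k₂a = 2.632.
T = [1 + V_b² sin²(k₂a) / (4E(E − V_b))]⁻¹ = 1/1.037 = 0.964.

T = 0.964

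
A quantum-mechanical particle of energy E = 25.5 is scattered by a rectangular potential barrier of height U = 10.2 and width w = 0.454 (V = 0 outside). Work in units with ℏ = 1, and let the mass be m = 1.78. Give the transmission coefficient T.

T = 0.997

Above the barrier the interior wavenumber is k₂ = √(2m(E − U))/ℏ = 7.380, giving phase k₂w = 3.351.
T = [1 + U² sin²(k₂w) / (4E(E − U))]⁻¹ = 1/1.003 = 0.997.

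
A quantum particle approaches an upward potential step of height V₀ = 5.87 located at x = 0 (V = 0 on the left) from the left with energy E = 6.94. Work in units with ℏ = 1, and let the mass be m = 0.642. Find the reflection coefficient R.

On each side the TISE gives plane waves with k = √(2m(E − V))/ℏ: k₁ = √(2·0.642·6.94) = 2.985, k₂ = √(2·0.642·1.07) = 1.172.
Continuity of ψ and ψ′ at the step yields the reflection amplitude r = (k₁ − k₂)/(k₁ + k₂) = 0.4361; thus R = |r|² = 0.1902, T = 0.8098.

R = 0.190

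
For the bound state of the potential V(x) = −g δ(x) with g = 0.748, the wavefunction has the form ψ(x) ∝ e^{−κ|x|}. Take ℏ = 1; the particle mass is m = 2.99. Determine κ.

Integrating the TISE across x = 0 gives the cusp condition ψ'(0⁺) − ψ'(0⁻) = −(2mg/ℏ²)ψ(0).
With ψ ∝ e^{−κ|x|} this yields −2κ = −2mg/ℏ², so κ = mg/ℏ² = 2.237.

κ = 2.24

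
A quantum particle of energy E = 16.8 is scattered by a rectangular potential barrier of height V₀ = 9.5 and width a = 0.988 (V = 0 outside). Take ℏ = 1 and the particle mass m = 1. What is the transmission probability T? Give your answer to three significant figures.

Above the barrier the interior wavenumber is k₂ = √(2m(E − V₀))/ℏ = 3.821, giving phase k₂a = 3.775.
T = [1 + V₀² sin²(k₂a) / (4E(E − V₀))]⁻¹ = 1/1.064 = 0.939.

T = 0.939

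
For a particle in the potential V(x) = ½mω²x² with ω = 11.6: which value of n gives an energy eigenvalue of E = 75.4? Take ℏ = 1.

E_n = ℏω(n + ½) ⇒ n = E/(ℏω) − ½ = 75.4/11.6 − 0.5 = 6.000 → n = 6.

n = 6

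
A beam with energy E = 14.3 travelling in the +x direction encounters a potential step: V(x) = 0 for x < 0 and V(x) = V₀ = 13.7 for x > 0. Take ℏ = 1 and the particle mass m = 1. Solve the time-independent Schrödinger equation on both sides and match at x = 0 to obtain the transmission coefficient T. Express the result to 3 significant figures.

The wavenumbers are k₁ = √(2mE)/ℏ = 5.348 on the left and k₂ = √(2m(E − V₀))/ℏ = 1.095 on the right.
Matching ψ and ψ′ at x = 0 gives r = (k₁ − k₂)/(k₁ + k₂), so R = r² = 0.4356 and T = 1 − R = 0.5644.

T = 0.564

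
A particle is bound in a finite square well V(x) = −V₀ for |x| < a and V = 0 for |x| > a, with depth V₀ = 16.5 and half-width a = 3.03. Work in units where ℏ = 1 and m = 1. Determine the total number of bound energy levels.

N = 12

The dimensionless depth is z₀ = a√(2mV₀)/ℏ = 3.03 × √(33.00) = 17.41.
A new bound state (alternating even/odd) appears each time z₀ passes a multiple of π/2, so N = ⌊2z₀/π⌋ + 1 = ⌊11.08⌋ + 1 = 12.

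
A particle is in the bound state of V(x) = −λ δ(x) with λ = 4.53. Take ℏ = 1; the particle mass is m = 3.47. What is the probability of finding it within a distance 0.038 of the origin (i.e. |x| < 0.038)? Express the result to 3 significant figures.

The normalised bound state is ψ = √κ e^{−κ|x|} with κ = mλ/ℏ² = 15.72.
P(|x| < d) = ∫_{−d}^{d} κ e^{−2κ|x|} dx = 1 − e^{−2κd} = 1 − e^{−1.195} = 0.6972.

P = 0.697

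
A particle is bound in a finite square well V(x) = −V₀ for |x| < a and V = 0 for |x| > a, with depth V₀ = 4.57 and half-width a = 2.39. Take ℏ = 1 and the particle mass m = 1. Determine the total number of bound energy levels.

N = 5

The dimensionless depth is z₀ = a√(2mV₀)/ℏ = 2.39 × √(9.140) = 7.226.
The even/odd transcendental equations gain one root per π/2 in z₀, giving N = 1 + ⌊2z₀/π⌋ = 1 + ⌊4.600⌋ = 5.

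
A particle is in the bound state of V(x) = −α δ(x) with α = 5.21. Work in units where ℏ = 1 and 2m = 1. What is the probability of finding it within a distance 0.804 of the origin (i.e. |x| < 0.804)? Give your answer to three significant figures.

The normalised bound state is ψ = √κ e^{−κ|x|} with κ = mα/ℏ² = 2.605.
P(|x| < d) = ∫_{−d}^{d} κ e^{−2κ|x|} dx = 1 − e^{−2κd} = 1 − e^{−4.189} = 0.9848.

P = 0.985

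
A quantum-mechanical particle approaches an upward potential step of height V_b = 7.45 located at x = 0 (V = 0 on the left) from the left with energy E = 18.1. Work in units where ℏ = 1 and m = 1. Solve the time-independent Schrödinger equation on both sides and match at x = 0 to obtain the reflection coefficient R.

The wavenumbers are k₁ = √(2mE)/ℏ = 6.017 on the left and k₂ = √(2m(E − V_b))/ℏ = 4.615 on the right.
Matching ψ and ψ′ at x = 0 gives r = (k₁ − k₂)/(k₁ + k₂), so R = r² = 0.01738 and T = 1 − R = 0.9826.

R = 0.0174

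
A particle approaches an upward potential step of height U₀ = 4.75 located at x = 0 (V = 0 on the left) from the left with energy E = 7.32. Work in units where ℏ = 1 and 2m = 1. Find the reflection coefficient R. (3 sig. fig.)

R = 0.0655

The wavenumbers are k₁ = √(2mE)/ℏ = 2.706 on the left and k₂ = √(2m(E − U₀))/ℏ = 1.603 on the right.
Matching ψ and ψ′ at x = 0 gives r = (k₁ − k₂)/(k₁ + k₂), so R = r² = 0.06547 and T = 1 − R = 0.9345.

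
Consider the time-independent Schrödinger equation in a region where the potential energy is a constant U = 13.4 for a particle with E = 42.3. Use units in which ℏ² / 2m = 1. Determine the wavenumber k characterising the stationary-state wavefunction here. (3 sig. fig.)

k = 5.38

With E > U the solution is oscillatory, ψ ∝ e^{±ikx} with k = √(2m(E − U))/ℏ.
k = √(2 × 0.5 × 28.9) = 5.376.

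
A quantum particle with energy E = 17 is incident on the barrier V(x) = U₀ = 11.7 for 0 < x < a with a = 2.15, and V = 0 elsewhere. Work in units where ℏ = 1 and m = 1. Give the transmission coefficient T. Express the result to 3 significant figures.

T = 0.859

Above the barrier the interior wavenumber is k₂ = √(2m(E − U₀))/ℏ = 3.256, giving phase k₂a = 7.000.
Matching at both interfaces gives T⁻¹ = 1 + U₀² sin²(k₂a) / [4E(E − U₀)] = 1.164, hence T = 0.859.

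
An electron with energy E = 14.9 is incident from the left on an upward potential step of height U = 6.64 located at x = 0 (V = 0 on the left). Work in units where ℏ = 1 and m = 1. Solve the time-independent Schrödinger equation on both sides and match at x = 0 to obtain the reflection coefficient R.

The wavenumbers are k₁ = √(2mE)/ℏ = 5.459 on the left and k₂ = √(2m(E − U))/ℏ = 4.064 on the right.
Matching ψ and ψ′ at x = 0 gives r = (k₁ − k₂)/(k₁ + k₂), so R = r² = 0.02144 and T = 1 − R = 0.9786.

R = 0.0214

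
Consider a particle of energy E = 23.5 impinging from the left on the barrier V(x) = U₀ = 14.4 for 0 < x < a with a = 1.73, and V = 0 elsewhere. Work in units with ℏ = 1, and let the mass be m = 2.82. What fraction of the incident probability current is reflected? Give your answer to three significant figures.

R = 0.00709

E > U₀: inside the barrier k₂ = √(2m(E − U₀))/ℏ = 7.164, k₂a = 12.39.
T = [1 + U₀² sin²(k₂a) / (4E(E − U₀))]⁻¹ = 1/1.007 = 0.993.
R = 1 − T = 0.00709.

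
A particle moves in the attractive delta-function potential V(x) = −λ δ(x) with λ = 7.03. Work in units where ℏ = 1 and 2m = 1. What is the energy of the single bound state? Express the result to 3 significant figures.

The bound state is ψ(x) = √κ e^{−κ|x|}. The derivative jump ψ'(0⁺) − ψ'(0⁻) = −(2mλ/ℏ²)ψ(0) fixes κ = mλ/ℏ² = 3.515.
Then E = −ℏ²κ²/(2m) = −mλ²/(2ℏ²) = -12.36.

E = -12.4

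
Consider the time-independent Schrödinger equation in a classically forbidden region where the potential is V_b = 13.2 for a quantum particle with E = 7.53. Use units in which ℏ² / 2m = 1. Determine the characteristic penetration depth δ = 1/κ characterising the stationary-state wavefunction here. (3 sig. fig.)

δ = 0.420

Since E < V_b the TISE in this region is ψ'' = κ²ψ with κ = √(2m(V_b − E))/ℏ.
κ = √(2 × 0.5 × 5.67) = 2.381. The penetration depth is δ = 1/κ = 0.420.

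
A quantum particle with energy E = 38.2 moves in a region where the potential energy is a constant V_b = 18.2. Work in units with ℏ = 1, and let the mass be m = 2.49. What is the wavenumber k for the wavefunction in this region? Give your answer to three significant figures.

With E > V_b the solution is oscillatory, ψ ∝ e^{±ikx} with k = √(2m(E − V_b))/ℏ.
k = √(2 × 2.49 × 20) = 9.980.

k = 9.98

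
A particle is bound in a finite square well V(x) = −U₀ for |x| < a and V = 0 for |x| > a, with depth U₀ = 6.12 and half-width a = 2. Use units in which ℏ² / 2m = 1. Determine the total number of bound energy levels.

N = 4

The dimensionless depth is z₀ = a√(2mU₀)/ℏ = 2 × √(6.120) = 4.948.
A new bound state (alternating even/odd) appears each time z₀ passes a multiple of π/2, so N = ⌊2z₀/π⌋ + 1 = ⌊3.150⌋ + 1 = 4.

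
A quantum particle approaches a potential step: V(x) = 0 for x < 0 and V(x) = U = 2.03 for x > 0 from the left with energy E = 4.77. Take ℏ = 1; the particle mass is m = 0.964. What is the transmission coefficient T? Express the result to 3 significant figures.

T = 0.981

The wavenumbers are k₁ = √(2mE)/ℏ = 3.033 on the left and k₂ = √(2m(E − U))/ℏ = 2.298 on the right.
Matching ψ and ψ′ at x = 0 gives r = (k₁ − k₂)/(k₁ + k₂), so R = r² = 0.01897 and T = 1 − R = 0.9810.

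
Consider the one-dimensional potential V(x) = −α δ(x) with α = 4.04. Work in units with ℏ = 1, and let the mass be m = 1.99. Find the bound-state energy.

E = -16.2

The bound state is ψ(x) = √κ e^{−κ|x|}. The derivative jump ψ'(0⁺) − ψ'(0⁻) = −(2mα/ℏ²)ψ(0) fixes κ = mα/ℏ² = 8.040.
Then E = −ℏ²κ²/(2m) = −mα²/(2ℏ²) = -16.24.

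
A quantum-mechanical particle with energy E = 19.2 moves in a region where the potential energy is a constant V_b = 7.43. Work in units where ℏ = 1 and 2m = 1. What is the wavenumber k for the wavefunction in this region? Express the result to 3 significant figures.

With E > V_b the solution is oscillatory, ψ ∝ e^{±ikx} with k = √(2m(E − V_b))/ℏ.
k = √(2 × 0.5 × 11.77) = 3.431.

k = 3.43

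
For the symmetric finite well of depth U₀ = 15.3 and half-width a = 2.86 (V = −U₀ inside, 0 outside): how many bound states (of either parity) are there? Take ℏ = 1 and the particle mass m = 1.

The dimensionless depth is z₀ = a√(2mU₀)/ℏ = 2.86 × √(30.60) = 15.82.
A new bound state (alternating even/odd) appears each time z₀ passes a multiple of π/2, so N = ⌊2z₀/π⌋ + 1 = ⌊10.07⌋ + 1 = 11.

N = 11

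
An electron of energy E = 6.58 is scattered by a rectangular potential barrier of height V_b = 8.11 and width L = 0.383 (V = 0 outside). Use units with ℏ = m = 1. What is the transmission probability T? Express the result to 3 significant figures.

E < V_b: inside the barrier ψ ∝ e^{±κx} with κ = √(2m(V_b − E))/ℏ = 1.749.
κL = 0.6700, sinh(κL) = 0.7212.
The exact tunnelling result is T⁻¹ = 1 + V_b² sinh²(κL) / [4E(V_b − E)] = 1.850, so T = 0.541.

T = 0.541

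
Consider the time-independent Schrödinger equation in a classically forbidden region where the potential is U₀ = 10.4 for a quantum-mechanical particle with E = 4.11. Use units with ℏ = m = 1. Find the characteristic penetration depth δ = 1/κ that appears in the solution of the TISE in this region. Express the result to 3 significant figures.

Since E < U₀ the TISE in this region is ψ'' = κ²ψ with κ = √(2m(U₀ − E))/ℏ.
κ = √(2 × 1 × 6.29) = 3.547. The penetration depth is δ = 1/κ = 0.282.

δ = 0.282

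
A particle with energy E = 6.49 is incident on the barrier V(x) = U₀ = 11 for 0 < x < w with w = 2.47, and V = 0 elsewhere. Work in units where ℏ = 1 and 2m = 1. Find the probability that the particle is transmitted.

Since E < U₀ the interior solution is evanescent with decay constant κ = √(2m(U₀ − E))/ℏ = 2.124.
κw = 5.245, sinh(κw) = 94.85.
Matching ψ, ψ′ at both faces gives T = [1 + U₀² sinh²(κw) / (4E(U₀ − E))]⁻¹ = 1/9299 = 0.000108.

T = 0.000108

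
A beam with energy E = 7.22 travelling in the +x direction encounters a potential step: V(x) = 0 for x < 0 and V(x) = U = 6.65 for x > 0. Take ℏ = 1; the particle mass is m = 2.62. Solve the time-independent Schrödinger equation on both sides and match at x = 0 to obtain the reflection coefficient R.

The wavenumbers are k₁ = √(2mE)/ℏ = 6.151 on the left and k₂ = √(2m(E − U))/ℏ = 1.728 on the right.
Continuity of ψ and ψ′ at the step yields the reflection amplitude r = (k₁ − k₂)/(k₁ + k₂) = 0.5613; thus R = |r|² = 0.3151, T = 0.6849.

R = 0.315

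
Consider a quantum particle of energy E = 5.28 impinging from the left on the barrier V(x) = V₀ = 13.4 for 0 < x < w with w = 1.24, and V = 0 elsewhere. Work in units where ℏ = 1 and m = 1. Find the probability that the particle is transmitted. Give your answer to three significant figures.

Since E < V₀ the interior solution is evanescent with decay constant κ = √(2m(V₀ − E))/ℏ = 4.030.
κw = 4.997, sinh(κw) = 73.99.
The exact tunnelling result is T⁻¹ = 1 + V₀² sinh²(κw) / [4E(V₀ − E)] = 5732, so T = 0.000174.

T = 0.000174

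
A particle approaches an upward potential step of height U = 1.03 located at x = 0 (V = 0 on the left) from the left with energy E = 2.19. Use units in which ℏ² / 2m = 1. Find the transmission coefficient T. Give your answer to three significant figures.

On each side the TISE gives plane waves with k = √(2m(E − V))/ℏ: k₁ = √(2·½·2.19) = 1.480, k₂ = √(2·½·1.16) = 1.077.
Continuity of ψ and ψ′ at the step yields the reflection amplitude r = (k₁ − k₂)/(k₁ + k₂) = 0.1575; thus R = |r|² = 0.02482, T = 0.9752.

T = 0.975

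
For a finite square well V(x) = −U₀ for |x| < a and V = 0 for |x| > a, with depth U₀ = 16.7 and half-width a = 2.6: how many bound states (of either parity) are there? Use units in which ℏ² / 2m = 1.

The dimensionless depth is z₀ = a√(2mU₀)/ℏ = 2.6 × √(16.70) = 10.63.
The even/odd transcendental equations gain one root per π/2 in z₀, giving N = 1 + ⌊2z₀/π⌋ = 1 + ⌊6.764⌋ = 7.

N = 7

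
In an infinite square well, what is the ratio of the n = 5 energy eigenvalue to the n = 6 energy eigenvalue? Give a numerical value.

E_n = n²π²ℏ²/(2mL²) so the ratio is n₂²/n₁² = 25/36 = 0.694444.

0.694444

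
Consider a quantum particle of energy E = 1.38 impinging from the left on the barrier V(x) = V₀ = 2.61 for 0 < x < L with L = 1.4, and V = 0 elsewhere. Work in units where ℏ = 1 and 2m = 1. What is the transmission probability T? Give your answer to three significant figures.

T = 0.164

E < V₀: inside the barrier ψ ∝ e^{±κx} with κ = √(2m(V₀ − E))/ℏ = 1.109.
κL = 1.553, sinh(κL) = 2.256.
Matching ψ, ψ′ at both faces gives T = [1 + V₀² sinh²(κL) / (4E(V₀ − E))]⁻¹ = 1/6.107 = 0.164.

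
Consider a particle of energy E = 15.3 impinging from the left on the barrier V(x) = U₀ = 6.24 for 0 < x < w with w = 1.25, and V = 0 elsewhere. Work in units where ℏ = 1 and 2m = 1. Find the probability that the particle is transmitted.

E > U₀: inside the barrier k₂ = √(2m(E − U₀))/ℏ = 3.010, k₂w = 3.762.
Matching at both interfaces gives T⁻¹ = 1 + U₀² sin²(k₂w) / [4E(E − U₀)] = 1.024, hence T = 0.977.

T = 0.977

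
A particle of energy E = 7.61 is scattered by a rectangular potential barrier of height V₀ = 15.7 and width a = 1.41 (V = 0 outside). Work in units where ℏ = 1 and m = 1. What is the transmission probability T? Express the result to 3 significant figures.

E < V₀: inside the barrier ψ ∝ e^{±κx} with κ = √(2m(V₀ − E))/ℏ = 4.022.
κa = 5.672, sinh(κa) = 145.3.
The exact tunnelling result is T⁻¹ = 1 + V₀² sinh²(κa) / [4E(V₀ − E)] = 21120, so T = 0.0000474.

T = 0.0000474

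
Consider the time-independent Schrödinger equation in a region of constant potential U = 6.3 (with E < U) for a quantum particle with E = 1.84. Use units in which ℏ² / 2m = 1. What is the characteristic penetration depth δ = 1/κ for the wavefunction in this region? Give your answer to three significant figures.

δ = 0.474

Since E < U the TISE in this region is ψ'' = κ²ψ with κ = √(2m(U − E))/ℏ.
κ = √(2 × 0.5 × 4.46) = 2.112. The penetration depth is δ = 1/κ = 0.474.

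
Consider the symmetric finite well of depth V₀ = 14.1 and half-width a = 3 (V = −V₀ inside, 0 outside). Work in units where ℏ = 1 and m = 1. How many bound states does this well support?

Define the well-strength parameter z₀ = (a/ℏ)√(2mV₀) = 3 × √(2·1·14.1) = 15.93.
A new bound state (alternating even/odd) appears each time z₀ passes a multiple of π/2, so N = ⌊2z₀/π⌋ + 1 = ⌊10.14⌋ + 1 = 11.

N = 11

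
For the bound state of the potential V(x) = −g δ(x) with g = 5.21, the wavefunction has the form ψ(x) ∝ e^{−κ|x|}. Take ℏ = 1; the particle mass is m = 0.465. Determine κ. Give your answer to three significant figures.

Integrating the TISE across x = 0 gives the cusp condition ψ'(0⁺) − ψ'(0⁻) = −(2mg/ℏ²)ψ(0).
With ψ ∝ e^{−κ|x|} this yields −2κ = −2mg/ℏ², so κ = mg/ℏ² = 2.423.

κ = 2.42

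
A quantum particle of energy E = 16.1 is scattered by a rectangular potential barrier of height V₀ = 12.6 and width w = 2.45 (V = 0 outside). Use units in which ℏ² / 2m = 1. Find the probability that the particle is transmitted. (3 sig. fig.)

E > V₀: inside the barrier k₂ = √(2m(E − V₀))/ℏ = 1.871, k₂w = 4.584.
Matching at both interfaces gives T⁻¹ = 1 + V₀² sin²(k₂w) / [4E(E − V₀)] = 1.693, hence T = 0.591.

T = 0.591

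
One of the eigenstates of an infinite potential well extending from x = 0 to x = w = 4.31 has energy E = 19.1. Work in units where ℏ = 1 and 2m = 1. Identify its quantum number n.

n = 6

For an infinite well E_n = n²π²ℏ²/(2mw²), so n = (w/πℏ)√(2mE).
n = (4.31/π) × √(2 × 0.5 × 19.1) = 5.996 → n = 6.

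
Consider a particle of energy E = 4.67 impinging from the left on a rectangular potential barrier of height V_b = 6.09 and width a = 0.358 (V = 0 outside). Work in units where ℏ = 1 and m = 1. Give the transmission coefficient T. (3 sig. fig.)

Since E < V_b the interior solution is evanescent with decay constant κ = √(2m(V_b − E))/ℏ = 1.685.
κa = 0.6033, sinh(κa) = 0.6406.
The exact tunnelling result is T⁻¹ = 1 + V_b² sinh²(κa) / [4E(V_b − E)] = 1.574, so T = 0.635.

T = 0.635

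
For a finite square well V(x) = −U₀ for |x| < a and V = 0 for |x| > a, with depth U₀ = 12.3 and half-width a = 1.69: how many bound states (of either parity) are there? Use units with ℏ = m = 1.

N = 6

The dimensionless depth is z₀ = a√(2mU₀)/ℏ = 1.69 × √(24.60) = 8.382.
The even/odd transcendental equations gain one root per π/2 in z₀, giving N = 1 + ⌊2z₀/π⌋ = 1 + ⌊5.336⌋ = 6.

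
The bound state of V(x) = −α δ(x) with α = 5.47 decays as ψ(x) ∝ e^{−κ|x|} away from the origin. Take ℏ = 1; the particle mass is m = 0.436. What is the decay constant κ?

κ = 2.38

Integrate −(ℏ²/2m)ψ'' − αδ(x)ψ = Eψ from −ε to +ε: the ψ'' term gives ψ'(0⁺) − ψ'(0⁻) and the δ term gives −(2mα/ℏ²)ψ(0).
With ψ ∝ e^{−κ|x|} this yields −2κ = −2mα/ℏ², so κ = mα/ℏ² = 2.385.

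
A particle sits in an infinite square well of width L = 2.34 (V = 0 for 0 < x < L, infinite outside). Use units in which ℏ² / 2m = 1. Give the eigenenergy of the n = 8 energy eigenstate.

Requiring ψ(0) = ψ(L) = 0 quantises k = nπ/L, hence E_n = ℏ²k²/2m = n²π²ℏ²/(2mL²).
E_8 = 8² × π² / (2 × 0.5 × 2.34²) = 115.4.

E = 115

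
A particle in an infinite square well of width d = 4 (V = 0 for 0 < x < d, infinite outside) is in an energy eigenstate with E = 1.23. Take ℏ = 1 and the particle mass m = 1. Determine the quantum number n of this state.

n = 2

For an infinite well E_n = n²π²ℏ²/(2md²), so n = (d/πℏ)√(2mE).
n = (4/π) × √(2 × 1 × 1.23) = 1.997 → n = 2.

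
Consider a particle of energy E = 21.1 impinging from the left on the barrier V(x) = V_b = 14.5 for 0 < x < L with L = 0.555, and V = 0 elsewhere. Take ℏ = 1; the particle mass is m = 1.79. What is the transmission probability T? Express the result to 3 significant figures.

T = 0.935

Above the barrier the interior wavenumber is k₂ = √(2m(E − V_b))/ℏ = 4.861, giving phase k₂L = 2.698.
Matching at both interfaces gives T⁻¹ = 1 + V_b² sin²(k₂L) / [4E(E − V_b)] = 1.070, hence T = 0.935.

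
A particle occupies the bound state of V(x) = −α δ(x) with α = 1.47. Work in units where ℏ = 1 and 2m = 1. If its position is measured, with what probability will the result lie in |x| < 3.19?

The normalised bound state is ψ = √κ e^{−κ|x|} with κ = mα/ℏ² = 0.7350.
P(|x| < d) = ∫_{−d}^{d} κ e^{−2κ|x|} dx = 1 − e^{−2κd} = 1 − e^{−4.689} = 0.9908.

P = 0.991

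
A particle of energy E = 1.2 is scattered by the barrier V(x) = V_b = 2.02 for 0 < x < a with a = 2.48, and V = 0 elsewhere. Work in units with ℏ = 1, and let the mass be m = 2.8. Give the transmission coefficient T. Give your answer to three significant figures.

T = 0.0000934

E < V_b: inside the barrier ψ ∝ e^{±κx} with κ = √(2m(V_b − E))/ℏ = 2.143.
κa = 5.314, sinh(κa) = 101.6.
Matching ψ, ψ′ at both faces gives T = [1 + V_b² sinh²(κa) / (4E(V_b − E))]⁻¹ = 1/10710 = 0.0000934.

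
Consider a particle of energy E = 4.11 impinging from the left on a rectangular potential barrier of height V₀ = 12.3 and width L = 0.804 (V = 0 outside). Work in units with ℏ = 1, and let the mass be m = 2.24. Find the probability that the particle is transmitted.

E < V₀: inside the barrier ψ ∝ e^{±κx} with κ = √(2m(V₀ − E))/ℏ = 6.057.
κL = 4.870, sinh(κL) = 65.16.
The exact tunnelling result is T⁻¹ = 1 + V₀² sinh²(κL) / [4E(V₀ − E)] = 4772, so T = 0.000210.

T = 0.000210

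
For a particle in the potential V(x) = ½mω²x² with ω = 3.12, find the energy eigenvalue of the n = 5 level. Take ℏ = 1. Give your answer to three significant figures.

Using E_n = (n + ½)ℏω: E_5 = 5.5 × 3.12 = 17.16.

E = 17.2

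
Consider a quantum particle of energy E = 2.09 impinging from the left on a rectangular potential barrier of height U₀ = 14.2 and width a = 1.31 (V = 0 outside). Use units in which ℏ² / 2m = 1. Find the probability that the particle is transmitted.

T = 0.000220

E < U₀: inside the barrier ψ ∝ e^{±κx} with κ = √(2m(U₀ − E))/ℏ = 3.480.
κa = 4.559, sinh(κa) = 47.73.
Matching ψ, ψ′ at both faces gives T = [1 + U₀² sinh²(κa) / (4E(U₀ − E))]⁻¹ = 1/4538 = 0.000220.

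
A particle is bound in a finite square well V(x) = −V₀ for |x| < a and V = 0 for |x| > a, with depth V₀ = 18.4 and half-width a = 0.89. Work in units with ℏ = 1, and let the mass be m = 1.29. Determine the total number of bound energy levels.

Define the well-strength parameter z₀ = (a/ℏ)√(2mV₀) = 0.89 × √(2·1.29·18.4) = 6.132.
The even/odd transcendental equations gain one root per π/2 in z₀, giving N = 1 + ⌊2z₀/π⌋ = 1 + ⌊3.904⌋ = 4.

N = 4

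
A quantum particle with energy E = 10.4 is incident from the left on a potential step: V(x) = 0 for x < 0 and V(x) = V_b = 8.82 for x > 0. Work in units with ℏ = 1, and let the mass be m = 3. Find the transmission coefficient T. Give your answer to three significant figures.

T = 0.807

On each side the TISE gives plane waves with k = √(2m(E − V))/ℏ: k₁ = √(2·3·10.4) = 7.899, k₂ = √(2·3·1.58) = 3.079.
Matching ψ and ψ′ at x = 0 gives r = (k₁ − k₂)/(k₁ + k₂), so R = r² = 0.1928 and T = 1 − R = 0.8072.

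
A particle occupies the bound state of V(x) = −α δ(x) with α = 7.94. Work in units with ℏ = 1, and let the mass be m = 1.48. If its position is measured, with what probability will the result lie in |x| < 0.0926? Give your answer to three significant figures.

P = 0.887

The normalised bound state is ψ = √κ e^{−κ|x|} with κ = mα/ℏ² = 11.75.
P(|x| < d) = ∫_{−d}^{d} κ e^{−2κ|x|} dx = 1 − e^{−2κd} = 1 − e^{−2.176} = 0.8865.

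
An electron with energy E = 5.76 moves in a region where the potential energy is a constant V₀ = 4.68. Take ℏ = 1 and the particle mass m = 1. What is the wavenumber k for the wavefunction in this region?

With E > V₀ the solution is oscillatory, ψ ∝ e^{±ikx} with k = √(2m(E − V₀))/ℏ.
k = √(2 × 1 × 1.08) = 1.470.

k = 1.47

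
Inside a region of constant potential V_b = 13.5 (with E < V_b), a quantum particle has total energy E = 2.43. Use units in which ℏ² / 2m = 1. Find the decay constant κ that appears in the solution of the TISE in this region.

Since E < V_b the TISE in this region is ψ'' = κ²ψ with κ = √(2m(V_b − E))/ℏ.
κ = √(2 × 0.5 × 11.07) = 3.327.

κ = 3.33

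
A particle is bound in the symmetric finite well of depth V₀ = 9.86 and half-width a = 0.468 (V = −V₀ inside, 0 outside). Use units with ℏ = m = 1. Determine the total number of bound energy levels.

N = 2

The dimensionless depth is z₀ = a√(2mV₀)/ℏ = 0.468 × √(19.72) = 2.078.
A new bound state (alternating even/odd) appears each time z₀ passes a multiple of π/2, so N = ⌊2z₀/π⌋ + 1 = ⌊1.323⌋ + 1 = 2.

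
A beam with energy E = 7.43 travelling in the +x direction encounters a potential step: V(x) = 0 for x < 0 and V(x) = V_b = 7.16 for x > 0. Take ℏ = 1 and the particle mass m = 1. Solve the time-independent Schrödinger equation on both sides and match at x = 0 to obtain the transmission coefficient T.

The wavenumbers are k₁ = √(2mE)/ℏ = 3.855 on the left and k₂ = √(2m(E − V_b))/ℏ = 0.7348 on the right.
Matching ψ and ψ′ at x = 0 gives r = (k₁ − k₂)/(k₁ + k₂), so R = r² = 0.4621 and T = 1 − R = 0.5379.

T = 0.538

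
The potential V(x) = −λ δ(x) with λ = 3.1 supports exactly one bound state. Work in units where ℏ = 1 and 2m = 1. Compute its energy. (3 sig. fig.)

The bound state is ψ(x) = √κ e^{−κ|x|}. The derivative jump ψ'(0⁺) − ψ'(0⁻) = −(2mλ/ℏ²)ψ(0) fixes κ = mλ/ℏ² = 1.550.
Then E = −ℏ²κ²/(2m) = −mλ²/(2ℏ²) = -2.403.

E = -2.40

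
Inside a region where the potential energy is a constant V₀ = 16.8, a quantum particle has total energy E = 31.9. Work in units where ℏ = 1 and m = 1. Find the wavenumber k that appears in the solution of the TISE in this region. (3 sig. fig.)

With E > V₀ the solution is oscillatory, ψ ∝ e^{±ikx} with k = √(2m(E − V₀))/ℏ.
k = √(2 × 1 × 15.1) = 5.495.

k = 5.50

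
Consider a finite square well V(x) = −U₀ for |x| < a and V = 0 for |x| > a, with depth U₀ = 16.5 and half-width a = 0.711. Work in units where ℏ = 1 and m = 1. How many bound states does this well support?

The dimensionless depth is z₀ = a√(2mU₀)/ℏ = 0.711 × √(33.00) = 4.084.
The even/odd transcendental equations gain one root per π/2 in z₀, giving N = 1 + ⌊2z₀/π⌋ = 1 + ⌊2.600⌋ = 3.

N = 3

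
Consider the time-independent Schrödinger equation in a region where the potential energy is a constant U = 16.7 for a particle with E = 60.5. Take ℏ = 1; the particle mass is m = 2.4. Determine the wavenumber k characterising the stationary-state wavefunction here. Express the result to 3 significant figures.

k = 14.5

With E > U the solution is oscillatory, ψ ∝ e^{±ikx} with k = √(2m(E − U))/ℏ.
k = √(2 × 2.4 × 43.8) = 14.50.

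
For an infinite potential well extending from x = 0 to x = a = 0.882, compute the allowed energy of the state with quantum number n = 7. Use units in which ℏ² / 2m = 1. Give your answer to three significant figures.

Requiring ψ(0) = ψ(a) = 0 quantises k = nπ/a, hence E_n = ℏ²k²/2m = n²π²ℏ²/(2ma²).
E_7 = 7² × π² / (2 × 0.5 × 0.882²) = 621.7.

E = 622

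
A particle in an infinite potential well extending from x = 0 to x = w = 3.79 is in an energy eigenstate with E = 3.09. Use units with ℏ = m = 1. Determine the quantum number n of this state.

n = 3

From E_n = n²π²ℏ²/(2mw²) invert to n = √(2mw²E)/(πℏ).
n = (3.79/π) × √(2 × 1 × 3.09) = 2.999 → n = 3.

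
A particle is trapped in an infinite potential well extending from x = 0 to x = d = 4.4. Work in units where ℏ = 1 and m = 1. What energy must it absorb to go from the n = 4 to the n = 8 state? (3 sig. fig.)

ΔE = 12.2

E_n = n²π²ℏ²/(2md²), so ΔE = (8² − 4²) π²ℏ²/(2md²).
ΔE = 48 × π² / (2 × 1 × 4.4²) = 12.24.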